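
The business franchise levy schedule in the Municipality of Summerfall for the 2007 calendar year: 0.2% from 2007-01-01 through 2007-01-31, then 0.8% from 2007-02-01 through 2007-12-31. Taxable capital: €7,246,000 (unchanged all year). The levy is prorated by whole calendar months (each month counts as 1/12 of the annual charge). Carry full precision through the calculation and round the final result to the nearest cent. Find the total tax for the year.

2007-01-01 to 2007-01-31: 1 month at 0.2% → €7,246,000 × 0.2% × 1/12 = €1,207.6667
2007-02-01 to 2007-12-31: 11 months at 0.8% → €7,246,000 × 0.8% × 11/12 = €53,137.3333
Total = €54,345.0000

€54,345.00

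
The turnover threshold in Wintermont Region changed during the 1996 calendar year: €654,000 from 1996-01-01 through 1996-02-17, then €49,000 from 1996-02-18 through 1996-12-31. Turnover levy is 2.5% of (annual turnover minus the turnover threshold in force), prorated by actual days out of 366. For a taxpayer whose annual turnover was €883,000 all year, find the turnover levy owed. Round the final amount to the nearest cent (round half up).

1996-01-01 to 1996-02-17: 48 days, exemption €654,000 → (€883,000 − €654,000) × 2.5% × 48/366 = €750.8197
1996-02-18 to 1996-12-31: 318 days, exemption €49,000 → (€883,000 − €49,000) × 2.5% × 318/366 = €18,115.5738
Total = €18,866.3934

€18,866.39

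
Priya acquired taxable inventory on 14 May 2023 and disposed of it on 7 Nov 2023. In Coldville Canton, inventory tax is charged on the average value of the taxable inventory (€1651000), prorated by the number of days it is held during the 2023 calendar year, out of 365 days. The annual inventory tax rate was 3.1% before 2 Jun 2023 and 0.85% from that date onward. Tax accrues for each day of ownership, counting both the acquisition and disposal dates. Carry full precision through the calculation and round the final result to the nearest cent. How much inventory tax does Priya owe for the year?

14 May – 1 Jun 2023: 19 days at 3.1% → €1651000 × 3.1% × 19/365 = €2664.2164
2 Jun – 7 Nov 2023: 159 days at 0.85% → €1651000 × 0.85% × 159/365 = €6113.2233
Total = €8777.4397

€8777.44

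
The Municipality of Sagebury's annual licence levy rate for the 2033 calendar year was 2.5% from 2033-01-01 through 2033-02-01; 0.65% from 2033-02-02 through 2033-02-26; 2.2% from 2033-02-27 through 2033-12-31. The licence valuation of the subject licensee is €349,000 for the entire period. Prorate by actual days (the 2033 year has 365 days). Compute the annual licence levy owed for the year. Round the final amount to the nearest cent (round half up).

2033-01-01 to 2033-02-01: 32 days at 2.5% → €349,000 × 2.5% × 32/365 = €764.9315
2033-02-02 to 2033-02-26: 25 days at 0.65% → €349,000 × 0.65% × 25/365 = €155.3767
2033-02-27 to 2033-12-31: 308 days at 2.2% → €349,000 × 2.2% × 308/365 = €6,478.9699
Total = €7,399.2781

€7,399.28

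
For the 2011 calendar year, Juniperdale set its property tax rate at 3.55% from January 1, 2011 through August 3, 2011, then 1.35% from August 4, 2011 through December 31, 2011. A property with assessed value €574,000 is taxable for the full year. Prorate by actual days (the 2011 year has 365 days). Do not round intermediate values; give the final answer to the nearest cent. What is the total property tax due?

January 1 – August 3, 2011: 215 days at 3.55% → €574,000 × 3.55% × 215/365 = €12,002.8904
August 4 – December 31, 2011: 150 days at 1.35% → €574,000 × 1.35% × 150/365 = €3,184.5205
Total = €15,187.4110

€15,187.41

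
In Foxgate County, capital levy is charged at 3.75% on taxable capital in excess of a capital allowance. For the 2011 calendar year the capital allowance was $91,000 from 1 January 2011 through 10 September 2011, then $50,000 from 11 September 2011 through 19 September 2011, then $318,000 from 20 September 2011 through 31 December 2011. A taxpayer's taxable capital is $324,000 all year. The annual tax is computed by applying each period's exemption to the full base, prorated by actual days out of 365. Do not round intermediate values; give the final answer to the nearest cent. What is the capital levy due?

$6,373.25

1 January – 10 September 2011: 253 days, exemption $91,000 → ($324,000 − $91,000) × 3.75% × 253/365 = $6,056.4041
11 September – 19 September 2011: 9 days, exemption $50,000 → ($324,000 − $50,000) × 3.75% × 9/365 = $253.3562
20 September – 31 December 2011: 103 days, exemption $318,000 → ($324,000 − $318,000) × 3.75% × 103/365 = $63.4932
Total = $6,373.2534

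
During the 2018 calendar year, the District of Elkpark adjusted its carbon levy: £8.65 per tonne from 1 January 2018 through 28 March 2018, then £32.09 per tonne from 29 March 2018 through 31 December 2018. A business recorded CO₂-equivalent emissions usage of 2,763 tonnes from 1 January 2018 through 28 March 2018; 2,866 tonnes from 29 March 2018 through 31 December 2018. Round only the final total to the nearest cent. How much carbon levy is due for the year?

1 January – 28 March 2018: 2,763 tonnes at £8.65/tonne → £23899.95
29 March – 31 December 2018: 2,866 tonnes at £32.09/tonne → £91969.94

£115869.89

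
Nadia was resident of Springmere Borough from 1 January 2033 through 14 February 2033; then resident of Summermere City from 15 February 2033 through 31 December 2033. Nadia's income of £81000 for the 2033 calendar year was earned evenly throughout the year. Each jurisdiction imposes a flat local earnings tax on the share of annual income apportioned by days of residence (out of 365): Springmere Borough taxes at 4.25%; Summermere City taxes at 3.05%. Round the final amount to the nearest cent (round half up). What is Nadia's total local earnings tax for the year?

£2590.34

Springmere Borough, 1 January – 14 February 2033: 45 days → £81000 × 4.25% × 45/365 = £424.4178
Summermere City, 15 February – 31 December 2033: 320 days → £81000 × 3.05% × 320/365 = £2165.9178
Total = £2590.3356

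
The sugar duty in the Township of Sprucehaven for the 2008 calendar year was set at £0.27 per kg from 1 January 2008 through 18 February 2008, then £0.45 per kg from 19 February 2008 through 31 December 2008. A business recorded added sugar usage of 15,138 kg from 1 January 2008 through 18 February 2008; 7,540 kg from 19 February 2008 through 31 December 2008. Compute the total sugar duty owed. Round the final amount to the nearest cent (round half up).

1 January – 18 February 2008: 15,138 kg at £0.27/kg → £4,087.26
19 February – 31 December 2008: 7,540 kg at £0.45/kg → £3,393.00

£7,480.26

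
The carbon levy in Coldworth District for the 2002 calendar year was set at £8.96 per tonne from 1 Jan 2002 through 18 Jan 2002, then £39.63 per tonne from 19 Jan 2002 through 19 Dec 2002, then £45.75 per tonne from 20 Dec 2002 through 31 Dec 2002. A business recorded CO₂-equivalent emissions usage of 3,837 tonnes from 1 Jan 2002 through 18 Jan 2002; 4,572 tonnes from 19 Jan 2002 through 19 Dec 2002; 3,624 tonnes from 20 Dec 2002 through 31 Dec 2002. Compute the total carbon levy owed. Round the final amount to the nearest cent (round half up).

1 Jan – 18 Jan 2002: 3,837 tonnes at £8.96/tonne → £34,379.52
19 Jan – 19 Dec 2002: 4,572 tonnes at £39.63/tonne → £181,188.36
20 Dec – 31 Dec 2002: 3,624 tonnes at £45.75/tonne → £165,798.00

£381,365.88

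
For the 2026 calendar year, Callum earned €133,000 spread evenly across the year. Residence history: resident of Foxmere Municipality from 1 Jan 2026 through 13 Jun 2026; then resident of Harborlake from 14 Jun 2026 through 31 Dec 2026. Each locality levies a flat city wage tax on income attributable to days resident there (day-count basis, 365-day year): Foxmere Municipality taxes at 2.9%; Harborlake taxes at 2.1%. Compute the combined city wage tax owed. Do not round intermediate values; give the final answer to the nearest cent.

Foxmere Municipality, 1 Jan – 13 Jun 2026: 164 days → €133,000 × 2.9% × 164/365 = €1,733.0082
Harborlake, 14 Jun – 31 Dec 2026: 201 days → €133,000 × 2.1% × 201/365 = €1,538.0630
Total = €3,271.0712

€3,271.07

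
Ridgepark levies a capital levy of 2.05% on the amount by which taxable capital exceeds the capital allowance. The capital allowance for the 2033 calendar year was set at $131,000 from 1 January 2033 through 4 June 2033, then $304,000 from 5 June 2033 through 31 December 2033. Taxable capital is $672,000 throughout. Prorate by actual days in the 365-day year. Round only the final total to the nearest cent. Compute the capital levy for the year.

1 January – 4 June 2033: 155 days, exemption $131,000 → ($672,000 − $131,000) × 2.05% × 155/365 = $4,709.6644
5 June – 31 December 2033: 210 days, exemption $304,000 → ($672,000 − $304,000) × 2.05% × 210/365 = $4,340.3836
Total = $9,050.0479

$9,050.05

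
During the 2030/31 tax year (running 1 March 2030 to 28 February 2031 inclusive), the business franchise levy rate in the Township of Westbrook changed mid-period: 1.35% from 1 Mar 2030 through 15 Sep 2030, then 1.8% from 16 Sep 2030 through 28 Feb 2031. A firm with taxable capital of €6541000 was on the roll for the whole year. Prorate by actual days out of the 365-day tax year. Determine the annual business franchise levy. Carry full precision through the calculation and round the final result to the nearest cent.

1 Mar – 15 Sep 2030: 199 days at 1.35% → €6541000 × 1.35% × 199/365 = €48143.5521
16 Sep 2030 – 28 Feb 2031: 166 days at 1.8% → €6541000 × 1.8% × 166/365 = €53546.5973
Total = €101690.1493

€101690.15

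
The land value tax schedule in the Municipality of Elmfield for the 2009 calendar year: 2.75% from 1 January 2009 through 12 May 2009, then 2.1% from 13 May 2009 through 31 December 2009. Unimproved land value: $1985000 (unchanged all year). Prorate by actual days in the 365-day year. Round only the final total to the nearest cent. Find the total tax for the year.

1 January – 12 May 2009: 132 days at 2.75% → $1985000 × 2.75% × 132/365 = $19741.2329
13 May – 31 December 2009: 233 days at 2.1% → $1985000 × 2.1% × 233/365 = $26609.8767
Total = $46351.1096

$46351.11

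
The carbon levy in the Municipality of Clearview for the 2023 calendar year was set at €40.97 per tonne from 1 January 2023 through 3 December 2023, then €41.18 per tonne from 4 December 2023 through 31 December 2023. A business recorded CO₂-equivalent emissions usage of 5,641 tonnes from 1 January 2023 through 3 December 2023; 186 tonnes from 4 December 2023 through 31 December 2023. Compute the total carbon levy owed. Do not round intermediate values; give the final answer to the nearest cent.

1 January – 3 December 2023: 5,641 tonnes at €40.97/tonne → €231,111.77
4 December – 31 December 2023: 186 tonnes at €41.18/tonne → €7,659.48

€238,771.25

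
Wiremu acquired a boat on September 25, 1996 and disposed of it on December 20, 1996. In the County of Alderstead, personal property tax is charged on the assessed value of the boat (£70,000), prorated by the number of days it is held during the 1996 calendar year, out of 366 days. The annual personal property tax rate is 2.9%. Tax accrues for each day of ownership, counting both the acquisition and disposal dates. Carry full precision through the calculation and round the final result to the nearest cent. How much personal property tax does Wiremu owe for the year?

£482.54

Days held (September 25 – December 20, 1996): 87 out of 366
Tax = £70,000 × 2.9% × 87/366 = £482.5410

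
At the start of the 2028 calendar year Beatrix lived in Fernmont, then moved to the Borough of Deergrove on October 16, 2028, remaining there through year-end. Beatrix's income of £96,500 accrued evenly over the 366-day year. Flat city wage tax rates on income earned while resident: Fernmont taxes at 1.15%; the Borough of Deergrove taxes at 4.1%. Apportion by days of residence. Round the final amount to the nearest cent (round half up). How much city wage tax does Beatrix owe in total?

Fernmont, January 1 – October 15, 2028: 289 days → £96,500 × 1.15% × 289/366 = £876.2780
The Borough of Deergrove, October 16 – December 31, 2028: 77 days → £96,500 × 4.1% × 77/366 = £832.3784
Total = £1,708.6564

£1,708.66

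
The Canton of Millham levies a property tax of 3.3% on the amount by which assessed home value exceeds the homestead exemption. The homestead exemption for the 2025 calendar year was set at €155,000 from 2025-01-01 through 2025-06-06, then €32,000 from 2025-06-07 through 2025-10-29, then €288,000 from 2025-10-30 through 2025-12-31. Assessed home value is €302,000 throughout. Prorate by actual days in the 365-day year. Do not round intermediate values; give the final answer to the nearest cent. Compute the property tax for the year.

€5,705.93

2025-01-01 to 2025-06-06: 157 days, exemption €155,000 → (€302,000 − €155,000) × 3.3% × 157/365 = €2,086.5945
2025-06-07 to 2025-10-29: 145 days, exemption €32,000 → (€302,000 − €32,000) × 3.3% × 145/365 = €3,539.5890
2025-10-30 to 2025-12-31: 63 days, exemption €288,000 → (€302,000 − €288,000) × 3.3% × 63/365 = €79.7425
Total = €5,705.9260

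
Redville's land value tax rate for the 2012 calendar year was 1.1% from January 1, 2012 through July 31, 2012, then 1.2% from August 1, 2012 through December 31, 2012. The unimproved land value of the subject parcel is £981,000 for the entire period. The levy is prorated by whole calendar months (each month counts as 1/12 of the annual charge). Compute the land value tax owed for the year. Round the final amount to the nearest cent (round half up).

£11,199.75

January 1 – July 31, 2012: 7 months at 1.1% → £981,000 × 1.1% × 7/12 = £6,294.7500
August 1 – December 31, 2012: 5 months at 1.2% → £981,000 × 1.2% × 5/12 = £4,905.0000
Total = £11,199.7500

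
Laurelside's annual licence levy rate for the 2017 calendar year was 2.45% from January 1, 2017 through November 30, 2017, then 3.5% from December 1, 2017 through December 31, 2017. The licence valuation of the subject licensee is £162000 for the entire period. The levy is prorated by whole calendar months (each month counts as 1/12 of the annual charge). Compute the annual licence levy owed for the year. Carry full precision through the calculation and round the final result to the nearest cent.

January 1 – November 30, 2017: 11 months at 2.45% → £162000 × 2.45% × 11/12 = £3638.2500
December 1 – December 31, 2017: 1 month at 3.5% → £162000 × 3.5% × 1/12 = £472.5000
Total = £4110.7500

£4110.75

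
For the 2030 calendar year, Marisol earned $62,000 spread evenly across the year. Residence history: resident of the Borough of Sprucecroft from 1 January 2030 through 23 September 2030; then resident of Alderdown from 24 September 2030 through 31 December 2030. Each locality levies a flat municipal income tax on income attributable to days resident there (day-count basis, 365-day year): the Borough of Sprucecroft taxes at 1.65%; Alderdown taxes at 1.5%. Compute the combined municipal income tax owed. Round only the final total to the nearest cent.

$997.78

The Borough of Sprucecroft, 1 January – 23 September 2030: 266 days → $62,000 × 1.65% × 266/365 = $745.5288
Alderdown, 24 September – 31 December 2030: 99 days → $62,000 × 1.5% × 99/365 = $252.2466
Total = $997.7753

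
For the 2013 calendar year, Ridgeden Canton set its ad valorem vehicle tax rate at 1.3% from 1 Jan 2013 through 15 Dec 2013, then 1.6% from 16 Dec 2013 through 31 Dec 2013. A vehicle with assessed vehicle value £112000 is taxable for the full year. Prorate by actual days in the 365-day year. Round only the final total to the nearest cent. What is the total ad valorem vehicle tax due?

£1470.73

1 Jan – 15 Dec 2013: 349 days at 1.3% → £112000 × 1.3% × 349/365 = £1392.1753
16 Dec – 31 Dec 2013: 16 days at 1.6% → £112000 × 1.6% × 16/365 = £78.5534
Total = £1470.7288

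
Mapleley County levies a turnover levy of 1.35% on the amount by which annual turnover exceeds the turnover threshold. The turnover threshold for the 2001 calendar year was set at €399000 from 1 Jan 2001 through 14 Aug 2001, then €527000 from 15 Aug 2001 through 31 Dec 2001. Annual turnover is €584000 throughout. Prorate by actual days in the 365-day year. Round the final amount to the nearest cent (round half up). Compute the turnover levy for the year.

1 Jan – 14 Aug 2001: 226 days, exemption €399000 → (€584000 − €399000) × 1.35% × 226/365 = €1546.3973
15 Aug – 31 Dec 2001: 139 days, exemption €527000 → (€584000 − €527000) × 1.35% × 139/365 = €293.0425
Total = €1839.4397

€1839.44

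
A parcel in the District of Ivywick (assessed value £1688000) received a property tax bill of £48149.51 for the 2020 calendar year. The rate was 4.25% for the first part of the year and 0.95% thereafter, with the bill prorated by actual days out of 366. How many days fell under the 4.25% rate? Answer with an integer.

211 days

Let d = days at the first rate; then 366 − d days at the second rate.
£1688000 × [4.25%·d + 0.95%·(366−d)] / 366 = £48149.51
Solving gives d = 211, so the new rate took effect on 30 July 2020.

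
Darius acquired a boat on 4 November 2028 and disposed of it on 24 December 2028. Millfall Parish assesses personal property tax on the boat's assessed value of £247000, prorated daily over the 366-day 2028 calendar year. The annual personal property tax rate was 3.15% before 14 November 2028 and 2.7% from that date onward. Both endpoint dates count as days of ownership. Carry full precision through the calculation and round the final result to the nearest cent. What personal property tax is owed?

£959.66

4 November – 13 November 2028: 10 days at 3.15% → £247000 × 3.15% × 10/366 = £212.5820
14 November – 24 December 2028: 41 days at 2.7% → £247000 × 2.7% × 41/366 = £747.0738
Total = £959.6557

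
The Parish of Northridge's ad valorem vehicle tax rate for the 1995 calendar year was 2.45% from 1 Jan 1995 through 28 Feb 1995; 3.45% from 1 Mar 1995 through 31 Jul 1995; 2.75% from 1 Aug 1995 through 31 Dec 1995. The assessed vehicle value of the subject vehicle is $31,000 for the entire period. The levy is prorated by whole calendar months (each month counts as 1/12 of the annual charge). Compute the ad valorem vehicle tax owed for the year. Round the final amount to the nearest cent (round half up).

1 Jan – 28 Feb 1995: 2 months at 2.45% → $31,000 × 2.45% × 2/12 = $126.5833
1 Mar – 31 Jul 1995: 5 months at 3.45% → $31,000 × 3.45% × 5/12 = $445.6250
1 Aug – 31 Dec 1995: 5 months at 2.75% → $31,000 × 2.75% × 5/12 = $355.2083
Total = $927.4167

$927.42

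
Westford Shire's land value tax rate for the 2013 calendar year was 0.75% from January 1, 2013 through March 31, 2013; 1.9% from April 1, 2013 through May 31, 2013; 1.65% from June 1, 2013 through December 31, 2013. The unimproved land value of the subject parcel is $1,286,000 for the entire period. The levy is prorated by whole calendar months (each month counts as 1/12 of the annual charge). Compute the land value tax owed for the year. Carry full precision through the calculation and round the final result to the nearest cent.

January 1 – March 31, 2013: 3 months at 0.75% → $1,286,000 × 0.75% × 3/12 = $2,411.2500
April 1 – May 31, 2013: 2 months at 1.9% → $1,286,000 × 1.9% × 2/12 = $4,072.3333
June 1 – December 31, 2013: 7 months at 1.65% → $1,286,000 × 1.65% × 7/12 = $12,377.7500
Total = $18,861.3333

$18,861.33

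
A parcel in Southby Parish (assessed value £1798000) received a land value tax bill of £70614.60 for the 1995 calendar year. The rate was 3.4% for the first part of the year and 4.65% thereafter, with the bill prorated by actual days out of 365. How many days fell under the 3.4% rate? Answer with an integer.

Let d = days at the first rate; then 365 − d days at the second rate.
£1798000 × [3.4%·d + 4.65%·(365−d)] / 365 = £70614.60
Solving gives d = 211, so the new rate took effect on July 31, 1995.

211 days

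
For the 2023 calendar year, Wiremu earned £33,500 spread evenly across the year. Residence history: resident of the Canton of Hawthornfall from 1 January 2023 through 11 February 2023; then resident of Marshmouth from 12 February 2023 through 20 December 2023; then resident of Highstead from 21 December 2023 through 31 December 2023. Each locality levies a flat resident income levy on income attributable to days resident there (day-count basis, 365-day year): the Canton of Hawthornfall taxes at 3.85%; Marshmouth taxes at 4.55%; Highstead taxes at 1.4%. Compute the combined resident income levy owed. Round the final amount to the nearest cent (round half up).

The Canton of Hawthornfall, 1 January – 11 February 2023: 42 days → £33,500 × 3.85% × 42/365 = £148.4096
Marshmouth, 12 February – 20 December 2023: 312 days → £33,500 × 4.55% × 312/365 = £1,302.9205
Highstead, 21 December – 31 December 2023: 11 days → £33,500 × 1.4% × 11/365 = £14.1342
Total = £1,465.4644

£1,465.46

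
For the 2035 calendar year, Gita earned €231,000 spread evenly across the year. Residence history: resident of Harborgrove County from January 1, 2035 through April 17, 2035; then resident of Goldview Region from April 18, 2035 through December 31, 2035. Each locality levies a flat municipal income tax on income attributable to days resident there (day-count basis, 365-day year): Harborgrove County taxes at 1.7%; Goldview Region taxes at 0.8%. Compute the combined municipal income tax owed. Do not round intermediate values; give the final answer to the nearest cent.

€2,457.46

Harborgrove County, January 1 – April 17, 2035: 107 days → €231,000 × 1.7% × 107/365 = €1,151.2027
Goldview Region, April 18 – December 31, 2035: 258 days → €231,000 × 0.8% × 258/365 = €1,306.2575
Total = €2,457.4603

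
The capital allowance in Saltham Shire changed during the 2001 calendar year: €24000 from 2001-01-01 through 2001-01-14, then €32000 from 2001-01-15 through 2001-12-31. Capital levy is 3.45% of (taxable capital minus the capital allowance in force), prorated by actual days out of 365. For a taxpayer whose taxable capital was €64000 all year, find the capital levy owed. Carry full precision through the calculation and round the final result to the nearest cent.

€1114.59

2001-01-01 to 2001-01-14: 14 days, exemption €24000 → (€64000 − €24000) × 3.45% × 14/365 = €52.9315
2001-01-15 to 2001-12-31: 351 days, exemption €32000 → (€64000 − €32000) × 3.45% × 351/365 = €1061.6548
Total = €1114.5863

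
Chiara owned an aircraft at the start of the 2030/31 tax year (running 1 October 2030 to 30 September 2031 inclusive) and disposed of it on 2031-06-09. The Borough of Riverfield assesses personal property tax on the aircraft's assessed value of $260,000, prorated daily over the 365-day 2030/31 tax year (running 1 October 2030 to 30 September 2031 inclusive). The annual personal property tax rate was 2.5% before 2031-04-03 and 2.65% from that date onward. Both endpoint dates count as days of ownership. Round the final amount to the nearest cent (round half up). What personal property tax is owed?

2030-10-01 to 2031-04-02: 184 days at 2.5% → $260,000 × 2.5% × 184/365 = $3,276.7123
2031-04-03 to 2031-06-09: 68 days at 2.65% → $260,000 × 2.65% × 68/365 = $1,283.6164
Total = $4,560.3288

$4,560.33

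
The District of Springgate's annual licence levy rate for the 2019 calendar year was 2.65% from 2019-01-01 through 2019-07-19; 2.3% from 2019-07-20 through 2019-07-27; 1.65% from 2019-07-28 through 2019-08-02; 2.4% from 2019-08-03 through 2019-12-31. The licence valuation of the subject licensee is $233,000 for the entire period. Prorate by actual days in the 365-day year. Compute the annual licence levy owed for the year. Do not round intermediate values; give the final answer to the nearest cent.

$5,877.35

2019-01-01 to 2019-07-19: 200 days at 2.65% → $233,000 × 2.65% × 200/365 = $3,383.2877
2019-07-20 to 2019-07-27: 8 days at 2.3% → $233,000 × 2.3% × 8/365 = $117.4575
2019-07-28 to 2019-08-02: 6 days at 1.65% → $233,000 × 1.65% × 6/365 = $63.1973
2019-08-03 to 2019-12-31: 151 days at 2.4% → $233,000 × 2.4% × 151/365 = $2,313.4027
Total = $5,877.3452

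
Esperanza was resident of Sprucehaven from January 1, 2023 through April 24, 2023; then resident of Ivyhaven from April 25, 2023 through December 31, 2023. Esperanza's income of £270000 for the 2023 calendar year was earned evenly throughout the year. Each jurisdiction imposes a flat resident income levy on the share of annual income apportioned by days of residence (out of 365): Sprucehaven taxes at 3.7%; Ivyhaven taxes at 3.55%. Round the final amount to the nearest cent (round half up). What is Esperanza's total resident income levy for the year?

£9711.49

Sprucehaven, January 1 – April 24, 2023: 114 days → £270000 × 3.7% × 114/365 = £3120.1644
Ivyhaven, April 25 – December 31, 2023: 251 days → £270000 × 3.55% × 251/365 = £6591.3288
Total = £9711.4932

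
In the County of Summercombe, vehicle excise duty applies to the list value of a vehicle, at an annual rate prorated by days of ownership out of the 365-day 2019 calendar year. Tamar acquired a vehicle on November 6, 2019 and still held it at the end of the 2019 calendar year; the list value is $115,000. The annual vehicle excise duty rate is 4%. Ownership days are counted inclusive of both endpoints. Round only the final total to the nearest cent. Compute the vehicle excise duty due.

Days held (November 6 – December 31, 2019): 56 out of 365
Tax = $115,000 × 4% × 56/365 = $705.7534

$705.75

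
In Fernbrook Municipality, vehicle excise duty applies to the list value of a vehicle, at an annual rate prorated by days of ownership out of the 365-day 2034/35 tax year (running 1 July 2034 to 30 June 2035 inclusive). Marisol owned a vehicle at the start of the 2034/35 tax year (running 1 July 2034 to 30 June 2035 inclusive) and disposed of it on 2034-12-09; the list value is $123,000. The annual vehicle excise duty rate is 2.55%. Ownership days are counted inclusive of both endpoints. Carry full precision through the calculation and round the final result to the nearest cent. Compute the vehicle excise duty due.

$1,392.09

Days held (2034-07-01 to 2034-12-09): 162 out of 365
Tax = $123,000 × 2.55% × 162/365 = $1,392.0904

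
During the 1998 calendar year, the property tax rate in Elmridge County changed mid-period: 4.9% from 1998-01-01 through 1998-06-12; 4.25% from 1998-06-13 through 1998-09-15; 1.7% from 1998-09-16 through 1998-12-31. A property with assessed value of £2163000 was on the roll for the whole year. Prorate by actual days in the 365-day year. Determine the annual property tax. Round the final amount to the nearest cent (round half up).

1998-01-01 to 1998-06-12: 163 days at 4.9% → £2163000 × 4.9% × 163/365 = £47331.1808
1998-06-13 to 1998-09-15: 95 days at 4.25% → £2163000 × 4.25% × 95/365 = £23926.3356
1998-09-16 to 1998-12-31: 107 days at 1.7% → £2163000 × 1.7% × 107/365 = £10779.4438
Total = £82036.9603

£82036.96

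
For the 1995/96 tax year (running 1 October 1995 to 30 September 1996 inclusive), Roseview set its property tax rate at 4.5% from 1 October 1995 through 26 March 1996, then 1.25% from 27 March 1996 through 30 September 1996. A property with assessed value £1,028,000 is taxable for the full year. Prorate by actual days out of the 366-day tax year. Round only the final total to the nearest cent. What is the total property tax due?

1 October 1995 – 26 March 1996: 178 days at 4.5% → £1,028,000 × 4.5% × 178/366 = £22,498.0328
27 March – 30 September 1996: 188 days at 1.25% → £1,028,000 × 1.25% × 188/366 = £6,600.5464
Total = £29,098.5792

£29,098.58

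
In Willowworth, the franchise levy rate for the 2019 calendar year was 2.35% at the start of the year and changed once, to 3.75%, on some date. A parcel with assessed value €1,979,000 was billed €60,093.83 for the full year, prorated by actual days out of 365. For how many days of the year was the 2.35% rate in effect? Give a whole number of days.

Let d = days at the first rate; then 365 − d days at the second rate.
€1,979,000 × [2.35%·d + 3.75%·(365−d)] / 365 = €60,093.83
Solving gives d = 186, so the new rate took effect on 6 July 2019.

186 days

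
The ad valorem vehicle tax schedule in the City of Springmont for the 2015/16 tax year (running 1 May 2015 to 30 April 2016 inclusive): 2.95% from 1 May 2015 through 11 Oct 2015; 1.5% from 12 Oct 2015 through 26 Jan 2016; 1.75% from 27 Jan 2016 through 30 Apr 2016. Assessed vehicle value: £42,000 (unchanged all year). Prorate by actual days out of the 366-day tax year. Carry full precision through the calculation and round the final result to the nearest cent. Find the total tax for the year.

1 May – 11 Oct 2015: 164 days at 2.95% → £42,000 × 2.95% × 164/366 = £555.1803
12 Oct 2015 – 26 Jan 2016: 107 days at 1.5% → £42,000 × 1.5% × 107/366 = £184.1803
27 Jan – 30 Apr 2016: 95 days at 1.75% → £42,000 × 1.75% × 95/366 = £190.7787
Total = £930.1393

£930.14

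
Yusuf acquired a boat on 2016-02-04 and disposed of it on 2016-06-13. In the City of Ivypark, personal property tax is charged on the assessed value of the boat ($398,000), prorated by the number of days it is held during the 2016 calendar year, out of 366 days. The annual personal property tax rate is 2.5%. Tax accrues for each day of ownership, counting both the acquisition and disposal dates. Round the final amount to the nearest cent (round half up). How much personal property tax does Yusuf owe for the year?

Days held (2016-02-04 to 2016-06-13): 131 out of 366
Tax = $398,000 × 2.5% × 131/366 = $3,561.3388

$3,561.34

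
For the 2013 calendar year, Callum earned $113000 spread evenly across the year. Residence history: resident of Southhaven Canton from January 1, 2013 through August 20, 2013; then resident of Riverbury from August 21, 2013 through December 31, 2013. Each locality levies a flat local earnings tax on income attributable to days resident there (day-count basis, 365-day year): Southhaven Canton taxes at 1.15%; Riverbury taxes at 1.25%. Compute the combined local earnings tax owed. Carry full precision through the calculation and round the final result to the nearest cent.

$1340.68

Southhaven Canton, January 1 – August 20, 2013: 232 days → $113000 × 1.15% × 232/365 = $825.9836
Riverbury, August 21 – December 31, 2013: 133 days → $113000 × 1.25% × 133/365 = $514.6918
Total = $1340.6753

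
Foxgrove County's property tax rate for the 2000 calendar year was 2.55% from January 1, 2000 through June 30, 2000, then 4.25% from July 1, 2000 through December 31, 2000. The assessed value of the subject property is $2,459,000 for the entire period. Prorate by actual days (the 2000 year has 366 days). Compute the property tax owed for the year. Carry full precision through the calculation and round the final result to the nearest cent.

January 1 – June 30, 2000: 182 days at 2.55% → $2,459,000 × 2.55% × 182/366 = $31,180.9262
July 1 – December 31, 2000: 184 days at 4.25% → $2,459,000 × 4.25% × 184/366 = $52,539.2896
Total = $83,720.2158

$83,720.22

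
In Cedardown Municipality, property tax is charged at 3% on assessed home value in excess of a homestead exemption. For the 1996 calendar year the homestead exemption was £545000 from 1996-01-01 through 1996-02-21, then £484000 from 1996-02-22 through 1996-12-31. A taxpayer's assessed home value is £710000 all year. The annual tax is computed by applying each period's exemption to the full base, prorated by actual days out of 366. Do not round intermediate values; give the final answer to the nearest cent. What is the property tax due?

£6520.00

1996-01-01 to 1996-02-21: 52 days, exemption £545000 → (£710000 − £545000) × 3% × 52/366 = £703.2787
1996-02-22 to 1996-12-31: 314 days, exemption £484000 → (£710000 − £484000) × 3% × 314/366 = £5816.7213
Total = £6520.0000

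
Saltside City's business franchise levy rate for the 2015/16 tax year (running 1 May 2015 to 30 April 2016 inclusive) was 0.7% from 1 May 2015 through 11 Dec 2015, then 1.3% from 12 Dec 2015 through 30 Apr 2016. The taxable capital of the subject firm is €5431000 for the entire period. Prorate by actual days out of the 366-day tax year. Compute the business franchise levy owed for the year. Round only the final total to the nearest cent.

€50570.62

1 May – 11 Dec 2015: 225 days at 0.7% → €5431000 × 0.7% × 225/366 = €23371.1066
12 Dec 2015 – 30 Apr 2016: 141 days at 1.3% → €5431000 × 1.3% × 141/366 = €27199.5164
Total = €50570.6230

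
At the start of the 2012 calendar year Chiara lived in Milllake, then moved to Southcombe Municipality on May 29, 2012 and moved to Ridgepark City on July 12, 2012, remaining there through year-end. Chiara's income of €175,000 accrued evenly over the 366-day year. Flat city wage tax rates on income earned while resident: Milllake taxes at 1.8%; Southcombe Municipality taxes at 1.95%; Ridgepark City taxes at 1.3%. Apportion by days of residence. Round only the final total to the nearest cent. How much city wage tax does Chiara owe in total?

€2,767.96

Milllake, January 1 – May 28, 2012: 149 days → €175,000 × 1.8% × 149/366 = €1,282.3770
Southcombe Municipality, May 29 – July 11, 2012: 44 days → €175,000 × 1.95% × 44/366 = €410.2459
Ridgepark City, July 12 – December 31, 2012: 173 days → €175,000 × 1.3% × 173/366 = €1,075.3415
Total = €2,767.9645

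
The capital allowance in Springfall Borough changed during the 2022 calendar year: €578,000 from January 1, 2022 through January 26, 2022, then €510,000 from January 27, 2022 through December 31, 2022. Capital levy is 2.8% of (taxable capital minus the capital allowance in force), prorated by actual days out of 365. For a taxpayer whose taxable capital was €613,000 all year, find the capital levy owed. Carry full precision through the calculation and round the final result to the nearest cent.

€2,748.37

January 1 – January 26, 2022: 26 days, exemption €578,000 → (€613,000 − €578,000) × 2.8% × 26/365 = €69.8082
January 27 – December 31, 2022: 339 days, exemption €510,000 → (€613,000 − €510,000) × 2.8% × 339/365 = €2,678.5644
Total = €2,748.3726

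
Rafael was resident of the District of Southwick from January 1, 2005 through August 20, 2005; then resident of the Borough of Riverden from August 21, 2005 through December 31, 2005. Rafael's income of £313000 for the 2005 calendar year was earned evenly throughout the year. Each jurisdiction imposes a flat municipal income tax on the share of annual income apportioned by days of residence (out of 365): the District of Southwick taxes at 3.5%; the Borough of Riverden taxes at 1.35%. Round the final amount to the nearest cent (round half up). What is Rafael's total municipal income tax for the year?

The District of Southwick, January 1 – August 20, 2005: 232 days → £313000 × 3.5% × 232/365 = £6963.1781
The Borough of Riverden, August 21 – December 31, 2005: 133 days → £313000 × 1.35% × 133/365 = £1539.7027
Total = £8502.8808

£8502.88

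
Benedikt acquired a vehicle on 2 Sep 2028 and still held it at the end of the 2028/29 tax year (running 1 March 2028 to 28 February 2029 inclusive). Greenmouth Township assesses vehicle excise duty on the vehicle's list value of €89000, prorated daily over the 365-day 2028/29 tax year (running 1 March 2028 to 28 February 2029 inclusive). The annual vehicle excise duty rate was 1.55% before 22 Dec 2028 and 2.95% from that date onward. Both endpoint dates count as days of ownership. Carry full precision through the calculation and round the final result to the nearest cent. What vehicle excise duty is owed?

€915.85

2 Sep – 21 Dec 2028: 111 days at 1.55% → €89000 × 1.55% × 111/365 = €419.5192
22 Dec 2028 – 28 Feb 2029: 69 days at 2.95% → €89000 × 2.95% × 69/365 = €496.3274
Total = €915.8466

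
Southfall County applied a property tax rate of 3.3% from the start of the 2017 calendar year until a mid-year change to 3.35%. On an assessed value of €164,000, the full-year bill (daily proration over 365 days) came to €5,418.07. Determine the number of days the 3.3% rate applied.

Let d = days at the first rate; then 365 − d days at the second rate.
€164,000 × [3.3%·d + 3.35%·(365−d)] / 365 = €5,418.07
Solving gives d = 338, so the new rate took effect on December 5, 2017.

338 days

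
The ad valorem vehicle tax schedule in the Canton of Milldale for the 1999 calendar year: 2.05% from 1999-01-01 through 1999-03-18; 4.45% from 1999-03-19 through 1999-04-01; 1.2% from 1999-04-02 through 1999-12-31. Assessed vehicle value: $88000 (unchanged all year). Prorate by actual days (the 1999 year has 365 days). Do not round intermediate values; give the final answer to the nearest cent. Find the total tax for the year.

1999-01-01 to 1999-03-18: 77 days at 2.05% → $88000 × 2.05% × 77/365 = $380.5699
1999-03-19 to 1999-04-01: 14 days at 4.45% → $88000 × 4.45% × 14/365 = $150.2027
1999-04-02 to 1999-12-31: 274 days at 1.2% → $88000 × 1.2% × 274/365 = $792.7233
Total = $1323.4959

$1323.50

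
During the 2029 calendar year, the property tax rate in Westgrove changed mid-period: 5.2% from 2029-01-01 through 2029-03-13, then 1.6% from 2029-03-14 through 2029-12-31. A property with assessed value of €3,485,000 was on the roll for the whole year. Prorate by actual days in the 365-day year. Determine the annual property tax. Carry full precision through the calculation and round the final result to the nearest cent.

2029-01-01 to 2029-03-13: 72 days at 5.2% → €3,485,000 × 5.2% × 72/365 = €35,747.5068
2029-03-14 to 2029-12-31: 293 days at 1.6% → €3,485,000 × 1.6% × 293/365 = €44,760.7671
Total = €80,508.2740

€80,508.27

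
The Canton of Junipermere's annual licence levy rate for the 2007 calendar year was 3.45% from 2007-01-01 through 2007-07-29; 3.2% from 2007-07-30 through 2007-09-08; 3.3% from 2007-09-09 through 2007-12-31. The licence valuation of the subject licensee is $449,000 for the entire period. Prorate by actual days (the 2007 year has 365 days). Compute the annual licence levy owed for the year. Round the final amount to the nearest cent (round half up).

$15,154.06

2007-01-01 to 2007-07-29: 210 days at 3.45% → $449,000 × 3.45% × 210/365 = $8,912.3425
2007-07-30 to 2007-09-08: 41 days at 3.2% → $449,000 × 3.2% × 41/365 = $1,613.9397
2007-09-09 to 2007-12-31: 114 days at 3.3% → $449,000 × 3.3% × 114/365 = $4,627.7753
Total = $15,154.0575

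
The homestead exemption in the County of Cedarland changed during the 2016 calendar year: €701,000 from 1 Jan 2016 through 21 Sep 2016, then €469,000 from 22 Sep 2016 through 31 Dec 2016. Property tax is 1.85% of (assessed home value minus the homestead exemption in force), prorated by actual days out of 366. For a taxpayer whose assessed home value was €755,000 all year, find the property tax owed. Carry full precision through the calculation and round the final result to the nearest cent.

€2,183.40

1 Jan – 21 Sep 2016: 265 days, exemption €701,000 → (€755,000 − €701,000) × 1.85% × 265/366 = €723.3197
22 Sep – 31 Dec 2016: 101 days, exemption €469,000 → (€755,000 − €469,000) × 1.85% × 101/366 = €1,460.0847
Total = €2,183.4044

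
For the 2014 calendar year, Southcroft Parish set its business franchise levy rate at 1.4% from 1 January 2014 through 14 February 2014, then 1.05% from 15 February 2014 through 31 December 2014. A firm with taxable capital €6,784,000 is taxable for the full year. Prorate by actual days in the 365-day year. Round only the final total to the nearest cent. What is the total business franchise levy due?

€74,159.34

1 January – 14 February 2014: 45 days at 1.4% → €6,784,000 × 1.4% × 45/365 = €11,709.3699
15 February – 31 December 2014: 320 days at 1.05% → €6,784,000 × 1.05% × 320/365 = €62,449.9726
Total = €74,159.3425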